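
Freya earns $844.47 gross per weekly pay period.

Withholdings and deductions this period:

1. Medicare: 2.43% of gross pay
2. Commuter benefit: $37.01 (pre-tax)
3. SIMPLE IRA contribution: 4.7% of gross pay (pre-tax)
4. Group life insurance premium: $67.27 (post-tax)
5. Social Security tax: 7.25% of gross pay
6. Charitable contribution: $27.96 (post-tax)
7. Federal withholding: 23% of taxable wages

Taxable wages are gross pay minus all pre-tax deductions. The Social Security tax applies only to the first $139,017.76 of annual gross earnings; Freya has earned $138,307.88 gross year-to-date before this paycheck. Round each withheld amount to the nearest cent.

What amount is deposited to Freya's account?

$423.96

Commuter benefit: $37.01
SIMPLE IRA contribution: $844.47 × 0.047 = $39.69
Pre-tax total = $37.01 + $39.69 = $76.70
Taxable wages = $844.47 − $76.70 = $767.77
Federal withholding: $767.77 × 0.23 = $176.59
Social Security tax: only $139,017.76 − $138,307.88 = $709.88 of this check is subject → $709.88 × 0.0725 = $51.47
Medicare: $844.47 × 0.0243 = $20.52
Group life insurance premium: $67.27
Charitable contribution: $27.96
Total deductions = $37.01 + $39.69 + $176.59 + $51.47 + $20.52 + $67.27 + $27.96 = $420.51
Net pay = $844.47 − $420.51 = $423.96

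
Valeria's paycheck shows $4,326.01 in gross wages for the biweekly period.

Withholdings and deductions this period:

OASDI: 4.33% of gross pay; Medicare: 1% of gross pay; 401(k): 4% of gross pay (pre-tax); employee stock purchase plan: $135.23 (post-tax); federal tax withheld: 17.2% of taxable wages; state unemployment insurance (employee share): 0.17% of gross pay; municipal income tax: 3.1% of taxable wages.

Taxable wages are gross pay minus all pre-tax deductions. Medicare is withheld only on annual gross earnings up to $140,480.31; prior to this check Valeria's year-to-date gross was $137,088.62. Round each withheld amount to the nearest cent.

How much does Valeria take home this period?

$2,946.10

401(k): $4,326.01 × 0.04 = $173.04
Taxable wages = $4,326.01 − $173.04 = $4,152.97
Municipal income tax: $4,152.97 × 0.031 = $128.74
Federal tax withheld: $4,152.97 × 0.172 = $714.31
OASDI: $4,326.01 × 0.0433 = $187.32
Medicare: only $140,480.31 − $137,088.62 = $3,391.69 of this check is subject → $3,391.69 × 0.01 = $33.92
State unemployment insurance (employee share): $4,326.01 × 0.0017 = $7.35
Employee stock purchase plan: $135.23
Total deductions = $173.04 + $128.74 + $714.31 + $187.32 + $33.92 + $7.35 + $135.23 = $1,379.91
Net pay = $4,326.01 − $1,379.91 = $2,946.10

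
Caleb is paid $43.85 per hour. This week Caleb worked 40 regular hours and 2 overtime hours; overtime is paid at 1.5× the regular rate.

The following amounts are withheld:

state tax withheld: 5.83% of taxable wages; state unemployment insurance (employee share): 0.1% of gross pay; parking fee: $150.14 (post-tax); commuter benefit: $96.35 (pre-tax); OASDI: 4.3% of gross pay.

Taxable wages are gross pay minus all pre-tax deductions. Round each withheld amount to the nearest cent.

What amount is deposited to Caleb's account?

Regular pay: 40 × $43.85 = $1,754.00
Overtime pay: 2 × $43.85 × 1.5 = $131.55
Gross pay = $1,754.00 + $131.55 = $1,885.55
Commuter benefit: $96.35
Taxable wages = $1,885.55 − $96.35 = $1,789.20
State tax withheld: $1,789.20 × 0.0583 = $104.31
State unemployment insurance (employee share): $1,885.55 × 0.001 = $1.89
OASDI: $1,885.55 × 0.043 = $81.08
Parking fee: $150.14
Total deductions = $96.35 + $104.31 + $1.89 + $81.08 + $150.14 = $433.77
Net pay = $1,885.55 − $433.77 = $1,451.78

$1,451.78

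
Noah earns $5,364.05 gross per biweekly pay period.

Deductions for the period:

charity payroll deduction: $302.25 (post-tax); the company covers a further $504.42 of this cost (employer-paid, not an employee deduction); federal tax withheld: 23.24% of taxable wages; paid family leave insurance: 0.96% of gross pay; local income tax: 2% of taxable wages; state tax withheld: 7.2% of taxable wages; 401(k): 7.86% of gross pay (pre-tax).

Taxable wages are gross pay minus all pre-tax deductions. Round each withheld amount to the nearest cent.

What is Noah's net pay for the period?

401(k): $5,364.05 × 0.0786 = $421.61
Taxable wages = $5,364.05 − $421.61 = $4,942.44
Federal tax withheld: $4,942.44 × 0.2324 = $1,148.62
State tax withheld: $4,942.44 × 0.072 = $355.86
Local income tax: $4,942.44 × 0.02 = $98.85
Paid family leave insurance: $5,364.05 × 0.0096 = $51.49
Charity payroll deduction: $302.25
(Employer's $504.42 toward charity payroll deduction is not withheld from the employee.)
Total deductions = $421.61 + $1,148.62 + $355.86 + $98.85 + $51.49 + $302.25 = $2,378.68
Net pay = $5,364.05 − $2,378.68 = $2,985.37

$2,985.37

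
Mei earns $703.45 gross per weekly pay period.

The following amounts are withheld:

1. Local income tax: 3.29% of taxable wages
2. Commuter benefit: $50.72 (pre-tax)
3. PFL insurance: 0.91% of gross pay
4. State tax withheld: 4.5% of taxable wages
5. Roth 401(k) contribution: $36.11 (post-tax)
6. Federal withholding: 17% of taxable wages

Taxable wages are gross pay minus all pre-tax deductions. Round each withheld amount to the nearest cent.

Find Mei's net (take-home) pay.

$448.42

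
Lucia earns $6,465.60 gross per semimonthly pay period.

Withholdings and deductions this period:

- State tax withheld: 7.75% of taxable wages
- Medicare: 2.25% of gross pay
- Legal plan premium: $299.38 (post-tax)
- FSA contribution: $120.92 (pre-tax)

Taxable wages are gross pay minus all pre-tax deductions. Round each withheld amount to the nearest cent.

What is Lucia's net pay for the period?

$5,408.11

FSA contribution: $120.92
Taxable wages = $6,465.60 − $120.92 = $6,344.68
State tax withheld: $6,344.68 × 0.0775 = $491.71
Medicare: $6,465.60 × 0.0225 = $145.48
Legal plan premium: $299.38
Total deductions = $120.92 + $491.71 + $145.48 + $299.38 = $1,057.49
Net pay = $6,465.60 − $1,057.49 = $5,408.11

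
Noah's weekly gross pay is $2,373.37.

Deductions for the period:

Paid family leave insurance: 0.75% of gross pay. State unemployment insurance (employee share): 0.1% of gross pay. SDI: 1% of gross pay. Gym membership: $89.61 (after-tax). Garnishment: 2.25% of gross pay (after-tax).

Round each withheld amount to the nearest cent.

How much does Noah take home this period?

SDI: $2,373.37 × 0.01 = $23.73
State unemployment insurance (employee share): $2,373.37 × 0.001 = $2.37
Paid family leave insurance: $2,373.37 × 0.0075 = $17.80
Gym membership: $89.61
Garnishment: $2,373.37 × 0.0225 = $53.40
Total deductions = $23.73 + $2.37 + $17.80 + $89.61 + $53.40 = $186.91
Net pay = $2,373.37 − $186.91 = $2,186.46

$2,186.46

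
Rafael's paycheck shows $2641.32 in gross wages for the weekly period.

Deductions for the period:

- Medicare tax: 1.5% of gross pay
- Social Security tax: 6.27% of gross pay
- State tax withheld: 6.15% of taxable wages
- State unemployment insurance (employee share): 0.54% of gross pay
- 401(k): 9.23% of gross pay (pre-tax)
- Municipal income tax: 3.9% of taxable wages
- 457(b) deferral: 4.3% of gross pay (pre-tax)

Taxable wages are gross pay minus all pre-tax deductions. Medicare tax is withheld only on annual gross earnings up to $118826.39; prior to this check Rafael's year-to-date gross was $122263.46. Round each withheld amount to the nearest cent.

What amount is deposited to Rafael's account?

457(b) deferral: $2641.32 × 0.043 = $113.58
401(k): $2641.32 × 0.0923 = $243.79
Pre-tax total = $113.58 + $243.79 = $357.37
Taxable wages = $2641.32 − $357.37 = $2283.95
State tax withheld: $2283.95 × 0.0615 = $140.46
Municipal income tax: $2283.95 × 0.039 = $89.07
Social Security tax: $2641.32 × 0.0627 = $165.61
Medicare tax: annual cap $118826.39 already reached (YTD $122263.46), so $0.00
State unemployment insurance (employee share): $2641.32 × 0.0054 = $14.26
Total deductions = $113.58 + $243.79 + $140.46 + $89.07 + $165.61 + $0.00 + $14.26 = $766.77
Net pay = $2641.32 − $766.77 = $1874.55

$1874.55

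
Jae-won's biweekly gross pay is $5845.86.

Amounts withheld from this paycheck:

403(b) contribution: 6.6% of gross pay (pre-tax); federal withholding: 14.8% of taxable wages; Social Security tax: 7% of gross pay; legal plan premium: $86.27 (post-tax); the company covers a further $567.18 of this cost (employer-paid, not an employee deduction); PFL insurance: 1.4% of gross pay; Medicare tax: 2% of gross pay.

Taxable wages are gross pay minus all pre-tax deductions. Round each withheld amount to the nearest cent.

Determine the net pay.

403(b) contribution: $5845.86 × 0.066 = $385.83
Taxable wages = $5845.86 − $385.83 = $5460.03
Federal withholding: $5460.03 × 0.148 = $808.08
Social Security tax: $5845.86 × 0.07 = $409.21
Medicare tax: $5845.86 × 0.02 = $116.92
PFL insurance: $5845.86 × 0.014 = $81.84
Legal plan premium: $86.27
(Employer's $567.18 toward legal plan premium is not withheld from the employee.)
Total deductions = $385.83 + $808.08 + $409.21 + $116.92 + $81.84 + $86.27 = $1888.15
Net pay = $5845.86 − $1888.15 = $3957.71

$3957.71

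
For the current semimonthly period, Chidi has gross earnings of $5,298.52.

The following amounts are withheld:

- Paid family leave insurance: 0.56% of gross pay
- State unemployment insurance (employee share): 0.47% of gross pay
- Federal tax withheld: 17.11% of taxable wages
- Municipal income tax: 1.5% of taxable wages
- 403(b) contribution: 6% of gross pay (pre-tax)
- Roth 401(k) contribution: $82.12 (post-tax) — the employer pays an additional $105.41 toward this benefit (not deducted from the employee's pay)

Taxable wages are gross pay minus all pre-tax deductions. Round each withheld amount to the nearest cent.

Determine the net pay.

$3,917.03

403(b) contribution: $5,298.52 × 0.06 = $317.91
Taxable wages = $5,298.52 − $317.91 = $4,980.61
Federal tax withheld: $4,980.61 × 0.1711 = $852.18
Municipal income tax: $4,980.61 × 0.015 = $74.71
Paid family leave insurance: $5,298.52 × 0.0056 = $29.67
State unemployment insurance (employee share): $5,298.52 × 0.0047 = $24.90
Roth 401(k) contribution: $82.12
(Employer's $105.41 toward Roth 401(k) contribution is not withheld from the employee.)
Total deductions = $317.91 + $852.18 + $74.71 + $29.67 + $24.90 + $82.12 = $1,381.49
Net pay = $5,298.52 − $1,381.49 = $3,917.03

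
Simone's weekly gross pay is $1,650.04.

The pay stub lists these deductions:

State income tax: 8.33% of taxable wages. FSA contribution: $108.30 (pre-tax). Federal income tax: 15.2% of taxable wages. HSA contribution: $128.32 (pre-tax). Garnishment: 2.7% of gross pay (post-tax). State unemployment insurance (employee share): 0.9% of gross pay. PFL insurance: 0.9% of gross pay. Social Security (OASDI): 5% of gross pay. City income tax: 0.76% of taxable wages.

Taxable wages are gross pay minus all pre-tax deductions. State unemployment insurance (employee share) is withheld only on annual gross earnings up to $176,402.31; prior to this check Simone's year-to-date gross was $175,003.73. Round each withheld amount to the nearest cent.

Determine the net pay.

$915.61

FSA contribution: $108.30
HSA contribution: $128.32
Pre-tax total = $108.30 + $128.32 = $236.62
Taxable wages = $1,650.04 − $236.62 = $1,413.42
Federal income tax: $1,413.42 × 0.152 = $214.84
State income tax: $1,413.42 × 0.0833 = $117.74
City income tax: $1,413.42 × 0.0076 = $10.74
PFL insurance: $1,650.04 × 0.009 = $14.85
Social Security (OASDI): $1,650.04 × 0.05 = $82.50
State unemployment insurance (employee share): only $176,402.31 − $175,003.73 = $1,398.58 of this check is subject → $1,398.58 × 0.009 = $12.59
Garnishment: $1,650.04 × 0.027 = $44.55
Total deductions = $108.30 + $128.32 + $214.84 + $117.74 + $10.74 + $14.85 + $82.50 + $12.59 + $44.55 = $734.43
Net pay = $1,650.04 − $734.43 = $915.61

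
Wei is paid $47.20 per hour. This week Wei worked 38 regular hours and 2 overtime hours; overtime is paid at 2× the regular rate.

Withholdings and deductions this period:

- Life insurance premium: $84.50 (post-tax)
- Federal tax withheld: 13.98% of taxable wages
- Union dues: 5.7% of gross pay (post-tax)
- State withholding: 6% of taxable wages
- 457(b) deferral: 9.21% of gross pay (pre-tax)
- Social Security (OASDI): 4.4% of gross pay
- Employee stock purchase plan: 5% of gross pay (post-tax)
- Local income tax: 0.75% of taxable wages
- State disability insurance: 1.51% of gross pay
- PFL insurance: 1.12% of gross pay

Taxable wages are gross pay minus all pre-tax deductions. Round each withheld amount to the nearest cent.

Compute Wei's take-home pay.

Regular pay: 38 × $47.20 = $1,793.60
Overtime pay: 2 × $47.20 × 2 = $188.80
Gross pay = $1,793.60 + $188.80 = $1,982.40
457(b) deferral: $1,982.40 × 0.0921 = $182.58
Taxable wages = $1,982.40 − $182.58 = $1,799.82
Federal tax withheld: $1,799.82 × 0.1398 = $251.61
Local income tax: $1,799.82 × 0.0075 = $13.50
State withholding: $1,799.82 × 0.06 = $107.99
Social Security (OASDI): $1,982.40 × 0.044 = $87.23
State disability insurance: $1,982.40 × 0.0151 = $29.93
PFL insurance: $1,982.40 × 0.0112 = $22.20
Union dues: $1,982.40 × 0.057 = $113.00
Life insurance premium: $84.50
Employee stock purchase plan: $1,982.40 × 0.05 = $99.12
Total deductions = $182.58 + $251.61 + $13.50 + $107.99 + $87.23 + $29.93 + $22.20 + $113.00 + $84.50 + $99.12 = $991.66
Net pay = $1,982.40 − $991.66 = $990.74

$990.74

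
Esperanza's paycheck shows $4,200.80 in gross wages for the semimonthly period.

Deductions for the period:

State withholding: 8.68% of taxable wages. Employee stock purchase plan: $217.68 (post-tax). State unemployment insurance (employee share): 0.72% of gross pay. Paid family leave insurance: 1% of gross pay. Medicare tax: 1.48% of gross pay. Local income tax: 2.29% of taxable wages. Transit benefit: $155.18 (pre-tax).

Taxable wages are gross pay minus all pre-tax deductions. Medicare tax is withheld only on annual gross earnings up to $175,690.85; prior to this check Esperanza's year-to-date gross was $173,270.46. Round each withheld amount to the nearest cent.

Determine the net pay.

$3,276.06

Transit benefit: $155.18
Taxable wages = $4,200.80 − $155.18 = $4,045.62
State withholding: $4,045.62 × 0.0868 = $351.16
Local income tax: $4,045.62 × 0.0229 = $92.64
Paid family leave insurance: $4,200.80 × 0.01 = $42.01
State unemployment insurance (employee share): $4,200.80 × 0.0072 = $30.25
Medicare tax: only $175,690.85 − $173,270.46 = $2,420.39 of this check is subject → $2,420.39 × 0.0148 = $35.82
Employee stock purchase plan: $217.68
Total deductions = $155.18 + $351.16 + $92.64 + $42.01 + $30.25 + $35.82 + $217.68 = $924.74
Net pay = $4,200.80 − $924.74 = $3,276.06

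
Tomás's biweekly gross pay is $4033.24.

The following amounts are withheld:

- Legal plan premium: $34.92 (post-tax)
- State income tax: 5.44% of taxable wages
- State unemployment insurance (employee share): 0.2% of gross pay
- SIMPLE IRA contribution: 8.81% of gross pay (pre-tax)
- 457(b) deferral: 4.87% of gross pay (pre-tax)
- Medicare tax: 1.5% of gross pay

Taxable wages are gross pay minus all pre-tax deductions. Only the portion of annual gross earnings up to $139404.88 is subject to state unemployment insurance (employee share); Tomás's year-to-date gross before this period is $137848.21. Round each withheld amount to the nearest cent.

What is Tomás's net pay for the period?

457(b) deferral: $4033.24 × 0.0487 = $196.42
SIMPLE IRA contribution: $4033.24 × 0.0881 = $355.33
Pre-tax total = $196.42 + $355.33 = $551.75
Taxable wages = $4033.24 − $551.75 = $3481.49
State income tax: $3481.49 × 0.0544 = $189.39
Medicare tax: $4033.24 × 0.015 = $60.50
State unemployment insurance (employee share): only $139404.88 − $137848.21 = $1556.67 of this check is subject → $1556.67 × 0.002 = $3.11
Legal plan premium: $34.92
Total deductions = $196.42 + $355.33 + $189.39 + $60.50 + $3.11 + $34.92 = $839.67
Net pay = $4033.24 − $839.67 = $3193.57

$3193.57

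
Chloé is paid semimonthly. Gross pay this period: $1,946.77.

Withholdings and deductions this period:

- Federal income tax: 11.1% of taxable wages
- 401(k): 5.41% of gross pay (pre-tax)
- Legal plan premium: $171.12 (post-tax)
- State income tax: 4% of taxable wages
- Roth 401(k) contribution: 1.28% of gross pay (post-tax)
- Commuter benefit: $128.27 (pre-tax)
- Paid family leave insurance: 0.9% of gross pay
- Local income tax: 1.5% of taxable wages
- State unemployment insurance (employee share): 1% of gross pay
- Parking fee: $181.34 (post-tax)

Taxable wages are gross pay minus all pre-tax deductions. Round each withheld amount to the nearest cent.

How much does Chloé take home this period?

Commuter benefit: $128.27
401(k): $1,946.77 × 0.0541 = $105.32
Pre-tax total = $128.27 + $105.32 = $233.59
Taxable wages = $1,946.77 − $233.59 = $1,713.18
Federal income tax: $1,713.18 × 0.111 = $190.16
Local income tax: $1,713.18 × 0.015 = $25.70
State income tax: $1,713.18 × 0.04 = $68.53
Paid family leave insurance: $1,946.77 × 0.009 = $17.52
State unemployment insurance (employee share): $1,946.77 × 0.01 = $19.47
Parking fee: $181.34
Roth 401(k) contribution: $1,946.77 × 0.0128 = $24.92
Legal plan premium: $171.12
Total deductions = $128.27 + $105.32 + $190.16 + $25.70 + $68.53 + $17.52 + $19.47 + $181.34 + $24.92 + $171.12 = $932.35
Net pay = $1,946.77 − $932.35 = $1,014.42

$1,014.42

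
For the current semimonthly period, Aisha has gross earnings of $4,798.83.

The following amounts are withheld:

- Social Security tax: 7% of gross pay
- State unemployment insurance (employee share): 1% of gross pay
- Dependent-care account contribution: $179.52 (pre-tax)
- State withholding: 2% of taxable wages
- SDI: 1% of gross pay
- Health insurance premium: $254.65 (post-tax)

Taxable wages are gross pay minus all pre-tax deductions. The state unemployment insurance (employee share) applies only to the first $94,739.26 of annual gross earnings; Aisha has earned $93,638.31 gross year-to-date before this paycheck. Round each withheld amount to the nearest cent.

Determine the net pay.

$3,877.35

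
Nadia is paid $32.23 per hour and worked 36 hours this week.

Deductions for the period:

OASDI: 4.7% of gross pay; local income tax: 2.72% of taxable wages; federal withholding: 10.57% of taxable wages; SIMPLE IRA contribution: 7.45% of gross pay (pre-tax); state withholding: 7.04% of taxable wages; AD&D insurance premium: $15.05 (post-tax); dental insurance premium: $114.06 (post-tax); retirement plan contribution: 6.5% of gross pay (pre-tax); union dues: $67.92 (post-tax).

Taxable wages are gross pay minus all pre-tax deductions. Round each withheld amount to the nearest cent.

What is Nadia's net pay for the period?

Gross pay: 36 × $32.23 = $1,160.28
SIMPLE IRA contribution: $1,160.28 × 0.0745 = $86.44
Retirement plan contribution: $1,160.28 × 0.065 = $75.42
Pre-tax total = $86.44 + $75.42 = $161.86
Taxable wages = $1,160.28 − $161.86 = $998.42
Local income tax: $998.42 × 0.0272 = $27.16
State withholding: $998.42 × 0.0704 = $70.29
Federal withholding: $998.42 × 0.1057 = $105.53
OASDI: $1,160.28 × 0.047 = $54.53
AD&D insurance premium: $15.05
Dental insurance premium: $114.06
Union dues: $67.92
Total deductions = $86.44 + $75.42 + $27.16 + $70.29 + $105.53 + $54.53 + $15.05 + $114.06 + $67.92 = $616.40
Net pay = $1,160.28 − $616.40 = $543.88

$543.88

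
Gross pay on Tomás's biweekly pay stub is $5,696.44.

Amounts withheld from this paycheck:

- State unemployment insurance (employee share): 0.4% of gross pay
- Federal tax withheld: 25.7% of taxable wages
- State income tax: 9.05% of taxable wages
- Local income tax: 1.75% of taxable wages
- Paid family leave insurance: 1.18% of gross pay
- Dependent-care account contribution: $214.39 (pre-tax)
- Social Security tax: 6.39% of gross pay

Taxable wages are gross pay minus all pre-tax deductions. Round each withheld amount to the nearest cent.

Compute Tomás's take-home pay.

Dependent-care account contribution: $214.39
Taxable wages = $5,696.44 − $214.39 = $5,482.05
State income tax: $5,482.05 × 0.0905 = $496.13
Local income tax: $5,482.05 × 0.0175 = $95.94
Federal tax withheld: $5,482.05 × 0.257 = $1,408.89
Social Security tax: $5,696.44 × 0.0639 = $364.00
State unemployment insurance (employee share): $5,696.44 × 0.004 = $22.79
Paid family leave insurance: $5,696.44 × 0.0118 = $67.22
Total deductions = $214.39 + $496.13 + $95.94 + $1,408.89 + $364.00 + $22.79 + $67.22 = $2,669.36
Net pay = $5,696.44 − $2,669.36 = $3,027.08

$3,027.08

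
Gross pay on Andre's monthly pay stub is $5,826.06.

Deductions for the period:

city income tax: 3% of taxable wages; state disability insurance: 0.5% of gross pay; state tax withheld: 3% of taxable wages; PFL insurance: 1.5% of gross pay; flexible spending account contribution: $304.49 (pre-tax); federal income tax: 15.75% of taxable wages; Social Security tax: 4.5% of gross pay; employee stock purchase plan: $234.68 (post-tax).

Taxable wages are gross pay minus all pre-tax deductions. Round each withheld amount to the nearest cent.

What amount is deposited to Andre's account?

Flexible spending account contribution: $304.49
Taxable wages = $5,826.06 − $304.49 = $5,521.57
City income tax: $5,521.57 × 0.03 = $165.65
Federal income tax: $5,521.57 × 0.1575 = $869.65
State tax withheld: $5,521.57 × 0.03 = $165.65
State disability insurance: $5,826.06 × 0.005 = $29.13
PFL insurance: $5,826.06 × 0.015 = $87.39
Social Security tax: $5,826.06 × 0.045 = $262.17
Employee stock purchase plan: $234.68
Total deductions = $304.49 + $165.65 + $869.65 + $165.65 + $29.13 + $87.39 + $262.17 + $234.68 = $2,118.81
Net pay = $5,826.06 − $2,118.81 = $3,707.25

$3,707.25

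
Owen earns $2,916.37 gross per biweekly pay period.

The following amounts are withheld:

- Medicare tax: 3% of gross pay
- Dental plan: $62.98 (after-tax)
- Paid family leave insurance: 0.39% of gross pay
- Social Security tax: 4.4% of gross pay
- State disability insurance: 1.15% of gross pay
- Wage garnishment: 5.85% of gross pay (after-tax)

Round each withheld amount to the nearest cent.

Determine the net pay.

$2,422.06

State disability insurance: $2,916.37 × 0.0115 = $33.54
Paid family leave insurance: $2,916.37 × 0.0039 = $11.37
Medicare tax: $2,916.37 × 0.03 = $87.49
Social Security tax: $2,916.37 × 0.044 = $128.32
Wage garnishment: $2,916.37 × 0.0585 = $170.61
Dental plan: $62.98
Total deductions = $33.54 + $11.37 + $87.49 + $128.32 + $170.61 + $62.98 = $494.31
Net pay = $2,916.37 − $494.31 = $2,422.06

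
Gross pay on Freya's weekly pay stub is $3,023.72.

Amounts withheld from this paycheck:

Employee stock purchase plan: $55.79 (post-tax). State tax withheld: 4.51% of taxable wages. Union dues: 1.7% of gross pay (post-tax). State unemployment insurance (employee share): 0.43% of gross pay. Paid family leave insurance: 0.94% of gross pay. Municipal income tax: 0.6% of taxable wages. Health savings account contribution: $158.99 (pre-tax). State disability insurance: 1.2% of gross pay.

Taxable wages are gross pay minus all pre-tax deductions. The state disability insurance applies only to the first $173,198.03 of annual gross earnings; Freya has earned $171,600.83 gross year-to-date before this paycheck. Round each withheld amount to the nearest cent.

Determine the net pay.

$2,550.56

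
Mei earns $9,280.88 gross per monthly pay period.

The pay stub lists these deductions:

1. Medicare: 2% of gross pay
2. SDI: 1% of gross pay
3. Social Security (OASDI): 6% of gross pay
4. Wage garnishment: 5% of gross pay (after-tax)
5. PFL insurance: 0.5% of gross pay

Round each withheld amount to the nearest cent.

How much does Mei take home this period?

Social Security (OASDI): $9,280.88 × 0.06 = $556.85
PFL insurance: $9,280.88 × 0.005 = $46.40
SDI: $9,280.88 × 0.01 = $92.81
Medicare: $9,280.88 × 0.02 = $185.62
Wage garnishment: $9,280.88 × 0.05 = $464.04
Total deductions = $556.85 + $46.40 + $92.81 + $185.62 + $464.04 = $1,345.72
Net pay = $9,280.88 − $1,345.72 = $7,935.16

$7,935.16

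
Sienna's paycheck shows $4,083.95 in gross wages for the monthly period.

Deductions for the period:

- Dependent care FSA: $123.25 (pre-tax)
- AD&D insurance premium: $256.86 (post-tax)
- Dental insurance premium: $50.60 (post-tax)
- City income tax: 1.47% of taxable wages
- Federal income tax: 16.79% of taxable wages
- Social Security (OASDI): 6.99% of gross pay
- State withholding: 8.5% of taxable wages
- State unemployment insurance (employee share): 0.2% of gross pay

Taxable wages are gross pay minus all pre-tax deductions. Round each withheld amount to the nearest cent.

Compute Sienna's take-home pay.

Dependent care FSA: $123.25
Taxable wages = $4,083.95 − $123.25 = $3,960.70
City income tax: $3,960.70 × 0.0147 = $58.22
Federal income tax: $3,960.70 × 0.1679 = $665.00
State withholding: $3,960.70 × 0.085 = $336.66
State unemployment insurance (employee share): $4,083.95 × 0.002 = $8.17
Social Security (OASDI): $4,083.95 × 0.0699 = $285.47
AD&D insurance premium: $256.86
Dental insurance premium: $50.60
Total deductions = $123.25 + $58.22 + $665.00 + $336.66 + $8.17 + $285.47 + $256.86 + $50.60 = $1,784.23
Net pay = $4,083.95 − $1,784.23 = $2,299.72

$2,299.72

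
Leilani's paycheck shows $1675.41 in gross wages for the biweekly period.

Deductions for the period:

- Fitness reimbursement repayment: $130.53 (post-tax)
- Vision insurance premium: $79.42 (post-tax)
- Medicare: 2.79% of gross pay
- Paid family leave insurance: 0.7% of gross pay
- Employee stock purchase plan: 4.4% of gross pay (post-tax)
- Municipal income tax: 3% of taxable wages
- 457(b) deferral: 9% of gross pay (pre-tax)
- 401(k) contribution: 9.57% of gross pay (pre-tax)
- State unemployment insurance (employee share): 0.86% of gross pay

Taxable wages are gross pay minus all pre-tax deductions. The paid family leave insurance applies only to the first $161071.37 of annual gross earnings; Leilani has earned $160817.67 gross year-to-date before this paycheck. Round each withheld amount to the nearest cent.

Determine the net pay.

457(b) deferral: $1675.41 × 0.09 = $150.79
401(k) contribution: $1675.41 × 0.0957 = $160.34
Pre-tax total = $150.79 + $160.34 = $311.13
Taxable wages = $1675.41 − $311.13 = $1364.28
Municipal income tax: $1364.28 × 0.03 = $40.93
Medicare: $1675.41 × 0.0279 = $46.74
State unemployment insurance (employee share): $1675.41 × 0.0086 = $14.41
Paid family leave insurance: only $161071.37 − $160817.67 = $253.70 of this check is subject → $253.70 × 0.007 = $1.78
Vision insurance premium: $79.42
Fitness reimbursement repayment: $130.53
Employee stock purchase plan: $1675.41 × 0.044 = $73.72
Total deductions = $150.79 + $160.34 + $40.93 + $46.74 + $14.41 + $1.78 + $79.42 + $130.53 + $73.72 = $698.66
Net pay = $1675.41 − $698.66 = $976.75

$976.75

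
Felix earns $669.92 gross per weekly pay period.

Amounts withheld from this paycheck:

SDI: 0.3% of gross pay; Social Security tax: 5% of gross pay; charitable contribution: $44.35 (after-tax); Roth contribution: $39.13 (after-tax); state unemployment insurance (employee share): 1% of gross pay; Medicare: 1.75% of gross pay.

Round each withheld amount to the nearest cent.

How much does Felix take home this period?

$532.51

SDI: $669.92 × 0.003 = $2.01
Medicare: $669.92 × 0.0175 = $11.72
Social Security tax: $669.92 × 0.05 = $33.50
State unemployment insurance (employee share): $669.92 × 0.01 = $6.70
Roth contribution: $39.13
Charitable contribution: $44.35
Total deductions = $2.01 + $11.72 + $33.50 + $6.70 + $39.13 + $44.35 = $137.41
Net pay = $669.92 − $137.41 = $532.51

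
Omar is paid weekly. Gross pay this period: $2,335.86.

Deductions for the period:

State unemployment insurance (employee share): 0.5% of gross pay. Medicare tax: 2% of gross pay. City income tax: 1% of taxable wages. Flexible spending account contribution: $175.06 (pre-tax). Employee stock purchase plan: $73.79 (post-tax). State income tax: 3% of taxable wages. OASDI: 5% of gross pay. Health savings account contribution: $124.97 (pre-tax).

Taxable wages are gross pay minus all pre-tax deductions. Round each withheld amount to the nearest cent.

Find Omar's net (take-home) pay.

Health savings account contribution: $124.97
Flexible spending account contribution: $175.06
Pre-tax total = $124.97 + $175.06 = $300.03
Taxable wages = $2,335.86 − $300.03 = $2,035.83
City income tax: $2,035.83 × 0.01 = $20.36
State income tax: $2,035.83 × 0.03 = $61.07
OASDI: $2,335.86 × 0.05 = $116.79
Medicare tax: $2,335.86 × 0.02 = $46.72
State unemployment insurance (employee share): $2,335.86 × 0.005 = $11.68
Employee stock purchase plan: $73.79
Total deductions = $124.97 + $175.06 + $20.36 + $61.07 + $116.79 + $46.72 + $11.68 + $73.79 = $630.44
Net pay = $2,335.86 − $630.44 = $1,705.42

$1,705.42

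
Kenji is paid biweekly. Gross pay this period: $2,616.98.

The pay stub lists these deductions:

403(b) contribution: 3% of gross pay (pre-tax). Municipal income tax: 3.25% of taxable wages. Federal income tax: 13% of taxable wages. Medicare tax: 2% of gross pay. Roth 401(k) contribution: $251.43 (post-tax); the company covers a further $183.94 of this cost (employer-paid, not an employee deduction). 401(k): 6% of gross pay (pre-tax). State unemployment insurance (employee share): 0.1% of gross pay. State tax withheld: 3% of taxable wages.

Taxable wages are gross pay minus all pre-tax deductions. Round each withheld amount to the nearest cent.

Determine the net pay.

403(b) contribution: $2,616.98 × 0.03 = $78.51
401(k): $2,616.98 × 0.06 = $157.02
Pre-tax total = $78.51 + $157.02 = $235.53
Taxable wages = $2,616.98 − $235.53 = $2,381.45
State tax withheld: $2,381.45 × 0.03 = $71.44
Federal income tax: $2,381.45 × 0.13 = $309.59
Municipal income tax: $2,381.45 × 0.0325 = $77.40
Medicare tax: $2,616.98 × 0.02 = $52.34
State unemployment insurance (employee share): $2,616.98 × 0.001 = $2.62
Roth 401(k) contribution: $251.43
(Employer's $183.94 toward Roth 401(k) contribution is not withheld from the employee.)
Total deductions = $78.51 + $157.02 + $71.44 + $309.59 + $77.40 + $52.34 + $2.62 + $251.43 = $1,000.35
Net pay = $2,616.98 − $1,000.35 = $1,616.63

$1,616.63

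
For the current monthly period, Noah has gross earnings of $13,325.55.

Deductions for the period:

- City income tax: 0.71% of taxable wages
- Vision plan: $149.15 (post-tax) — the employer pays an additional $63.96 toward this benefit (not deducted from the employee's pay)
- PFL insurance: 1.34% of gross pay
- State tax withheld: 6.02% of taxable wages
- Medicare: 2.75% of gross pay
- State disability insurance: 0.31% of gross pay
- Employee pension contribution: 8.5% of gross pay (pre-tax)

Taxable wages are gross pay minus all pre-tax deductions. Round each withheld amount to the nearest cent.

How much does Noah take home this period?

$10,636.83

Employee pension contribution: $13,325.55 × 0.085 = $1,132.67
Taxable wages = $13,325.55 − $1,132.67 = $12,192.88
State tax withheld: $12,192.88 × 0.0602 = $734.01
City income tax: $12,192.88 × 0.0071 = $86.57
State disability insurance: $13,325.55 × 0.0031 = $41.31
Medicare: $13,325.55 × 0.0275 = $366.45
PFL insurance: $13,325.55 × 0.0134 = $178.56
Vision plan: $149.15
(Employer's $63.96 toward vision plan is not withheld from the employee.)
Total deductions = $1,132.67 + $734.01 + $86.57 + $41.31 + $366.45 + $178.56 + $149.15 = $2,688.72
Net pay = $13,325.55 − $2,688.72 = $10,636.83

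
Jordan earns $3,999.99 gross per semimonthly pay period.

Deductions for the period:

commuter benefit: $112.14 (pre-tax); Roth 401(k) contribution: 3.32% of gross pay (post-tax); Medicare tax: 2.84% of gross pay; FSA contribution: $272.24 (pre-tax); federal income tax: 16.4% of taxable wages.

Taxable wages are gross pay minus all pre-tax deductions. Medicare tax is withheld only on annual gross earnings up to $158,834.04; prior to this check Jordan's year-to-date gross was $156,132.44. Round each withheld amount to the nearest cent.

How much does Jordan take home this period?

$2,813.12

Commuter benefit: $112.14
FSA contribution: $272.24
Pre-tax total = $112.14 + $272.24 = $384.38
Taxable wages = $3,999.99 − $384.38 = $3,615.61
Federal income tax: $3,615.61 × 0.164 = $592.96
Medicare tax: only $158,834.04 − $156,132.44 = $2,701.60 of this check is subject → $2,701.60 × 0.0284 = $76.73
Roth 401(k) contribution: $3,999.99 × 0.0332 = $132.80
Total deductions = $112.14 + $272.24 + $592.96 + $76.73 + $132.80 = $1,186.87
Net pay = $3,999.99 − $1,186.87 = $2,813.12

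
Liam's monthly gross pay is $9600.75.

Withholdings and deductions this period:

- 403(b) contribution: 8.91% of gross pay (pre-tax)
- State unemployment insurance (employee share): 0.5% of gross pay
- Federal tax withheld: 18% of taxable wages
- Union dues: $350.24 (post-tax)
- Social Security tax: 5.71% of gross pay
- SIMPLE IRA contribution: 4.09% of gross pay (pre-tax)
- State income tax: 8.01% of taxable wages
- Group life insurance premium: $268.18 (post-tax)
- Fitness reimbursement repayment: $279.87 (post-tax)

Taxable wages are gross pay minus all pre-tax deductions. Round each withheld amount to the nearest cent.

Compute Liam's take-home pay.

$4685.63

403(b) contribution: $9600.75 × 0.0891 = $855.43
SIMPLE IRA contribution: $9600.75 × 0.0409 = $392.67
Pre-tax total = $855.43 + $392.67 = $1248.10
Taxable wages = $9600.75 − $1248.10 = $8352.65
Federal tax withheld: $8352.65 × 0.18 = $1503.48
State income tax: $8352.65 × 0.0801 = $669.05
State unemployment insurance (employee share): $9600.75 × 0.005 = $48.00
Social Security tax: $9600.75 × 0.0571 = $548.20
Fitness reimbursement repayment: $279.87
Union dues: $350.24
Group life insurance premium: $268.18
Total deductions = $855.43 + $392.67 + $1503.48 + $669.05 + $48.00 + $548.20 + $279.87 + $350.24 + $268.18 = $4915.12
Net pay = $9600.75 − $4915.12 = $4685.63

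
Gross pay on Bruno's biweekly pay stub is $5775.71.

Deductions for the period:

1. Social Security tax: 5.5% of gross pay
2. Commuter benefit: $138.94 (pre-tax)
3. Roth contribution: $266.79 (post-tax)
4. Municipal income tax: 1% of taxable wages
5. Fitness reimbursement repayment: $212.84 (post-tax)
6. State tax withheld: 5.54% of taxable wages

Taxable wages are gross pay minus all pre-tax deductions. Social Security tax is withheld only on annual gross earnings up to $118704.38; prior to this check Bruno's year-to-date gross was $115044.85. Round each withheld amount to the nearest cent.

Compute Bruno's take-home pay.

Commuter benefit: $138.94
Taxable wages = $5775.71 − $138.94 = $5636.77
Municipal income tax: $5636.77 × 0.01 = $56.37
State tax withheld: $5636.77 × 0.0554 = $312.28
Social Security tax: only $118704.38 − $115044.85 = $3659.53 of this check is subject → $3659.53 × 0.055 = $201.27
Fitness reimbursement repayment: $212.84
Roth contribution: $266.79
Total deductions = $138.94 + $56.37 + $312.28 + $201.27 + $212.84 + $266.79 = $1188.49
Net pay = $5775.71 − $1188.49 = $4587.22

$4587.22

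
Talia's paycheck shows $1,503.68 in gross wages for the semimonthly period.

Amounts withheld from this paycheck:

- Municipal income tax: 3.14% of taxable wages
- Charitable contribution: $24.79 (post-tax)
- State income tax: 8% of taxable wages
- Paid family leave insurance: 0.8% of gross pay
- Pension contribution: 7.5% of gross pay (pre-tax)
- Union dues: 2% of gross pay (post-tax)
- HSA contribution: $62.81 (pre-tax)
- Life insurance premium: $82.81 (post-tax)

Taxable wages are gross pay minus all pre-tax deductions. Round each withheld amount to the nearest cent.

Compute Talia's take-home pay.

Pension contribution: $1,503.68 × 0.075 = $112.78
HSA contribution: $62.81
Pre-tax total = $112.78 + $62.81 = $175.59
Taxable wages = $1,503.68 − $175.59 = $1,328.09
State income tax: $1,328.09 × 0.08 = $106.25
Municipal income tax: $1,328.09 × 0.0314 = $41.70
Paid family leave insurance: $1,503.68 × 0.008 = $12.03
Charitable contribution: $24.79
Life insurance premium: $82.81
Union dues: $1,503.68 × 0.02 = $30.07
Total deductions = $112.78 + $62.81 + $106.25 + $41.70 + $12.03 + $24.79 + $82.81 + $30.07 = $473.24
Net pay = $1,503.68 − $473.24 = $1,030.44

$1,030.44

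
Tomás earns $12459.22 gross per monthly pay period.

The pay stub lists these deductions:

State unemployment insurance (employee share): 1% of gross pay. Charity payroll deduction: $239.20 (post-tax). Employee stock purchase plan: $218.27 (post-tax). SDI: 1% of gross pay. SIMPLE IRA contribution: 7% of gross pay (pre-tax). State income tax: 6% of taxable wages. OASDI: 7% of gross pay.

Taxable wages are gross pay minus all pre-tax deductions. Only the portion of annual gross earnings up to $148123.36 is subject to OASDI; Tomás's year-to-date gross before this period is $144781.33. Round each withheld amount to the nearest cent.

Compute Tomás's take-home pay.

$9951.26

SIMPLE IRA contribution: $12459.22 × 0.07 = $872.15
Taxable wages = $12459.22 − $872.15 = $11587.07
State income tax: $11587.07 × 0.06 = $695.22
OASDI: only $148123.36 − $144781.33 = $3342.03 of this check is subject → $3342.03 × 0.07 = $233.94
State unemployment insurance (employee share): $12459.22 × 0.01 = $124.59
SDI: $12459.22 × 0.01 = $124.59
Charity payroll deduction: $239.20
Employee stock purchase plan: $218.27
Total deductions = $872.15 + $695.22 + $233.94 + $124.59 + $124.59 + $239.20 + $218.27 = $2507.96
Net pay = $12459.22 − $2507.96 = $9951.26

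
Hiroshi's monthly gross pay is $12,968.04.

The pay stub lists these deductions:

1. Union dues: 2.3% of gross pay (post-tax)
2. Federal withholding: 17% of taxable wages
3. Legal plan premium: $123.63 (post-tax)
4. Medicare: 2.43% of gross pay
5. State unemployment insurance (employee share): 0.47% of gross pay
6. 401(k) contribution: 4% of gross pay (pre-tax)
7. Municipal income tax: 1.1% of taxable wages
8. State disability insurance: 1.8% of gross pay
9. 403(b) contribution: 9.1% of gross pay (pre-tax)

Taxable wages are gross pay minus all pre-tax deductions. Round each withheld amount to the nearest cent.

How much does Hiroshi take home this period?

$8,198.12

403(b) contribution: $12,968.04 × 0.091 = $1,180.09
401(k) contribution: $12,968.04 × 0.04 = $518.72
Pre-tax total = $1,180.09 + $518.72 = $1,698.81
Taxable wages = $12,968.04 − $1,698.81 = $11,269.23
Municipal income tax: $11,269.23 × 0.011 = $123.96
Federal withholding: $11,269.23 × 0.17 = $1,915.77
State unemployment insurance (employee share): $12,968.04 × 0.0047 = $60.95
State disability insurance: $12,968.04 × 0.018 = $233.42
Medicare: $12,968.04 × 0.0243 = $315.12
Union dues: $12,968.04 × 0.023 = $298.26
Legal plan premium: $123.63
Total deductions = $1,180.09 + $518.72 + $123.96 + $1,915.77 + $60.95 + $233.42 + $315.12 + $298.26 + $123.63 = $4,769.92
Net pay = $12,968.04 − $4,769.92 = $8,198.12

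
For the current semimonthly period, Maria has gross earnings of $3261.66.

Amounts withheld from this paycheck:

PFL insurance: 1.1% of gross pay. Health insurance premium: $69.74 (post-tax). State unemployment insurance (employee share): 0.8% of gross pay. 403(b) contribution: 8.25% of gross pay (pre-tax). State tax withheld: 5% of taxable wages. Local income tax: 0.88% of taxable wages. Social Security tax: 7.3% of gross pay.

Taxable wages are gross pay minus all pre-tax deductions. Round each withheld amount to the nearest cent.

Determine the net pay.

$2446.80

403(b) contribution: $3261.66 × 0.0825 = $269.09
Taxable wages = $3261.66 − $269.09 = $2992.57
Local income tax: $2992.57 × 0.0088 = $26.33
State tax withheld: $2992.57 × 0.05 = $149.63
Social Security tax: $3261.66 × 0.073 = $238.10
PFL insurance: $3261.66 × 0.011 = $35.88
State unemployment insurance (employee share): $3261.66 × 0.008 = $26.09
Health insurance premium: $69.74
Total deductions = $269.09 + $26.33 + $149.63 + $238.10 + $35.88 + $26.09 + $69.74 = $814.86
Net pay = $3261.66 − $814.86 = $2446.80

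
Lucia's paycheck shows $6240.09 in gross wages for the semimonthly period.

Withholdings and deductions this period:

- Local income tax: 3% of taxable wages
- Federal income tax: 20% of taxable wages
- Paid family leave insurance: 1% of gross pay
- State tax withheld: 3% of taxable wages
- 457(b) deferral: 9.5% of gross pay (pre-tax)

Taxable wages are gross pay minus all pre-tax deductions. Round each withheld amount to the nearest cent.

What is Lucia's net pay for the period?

457(b) deferral: $6240.09 × 0.095 = $592.81
Taxable wages = $6240.09 − $592.81 = $5647.28
Federal income tax: $5647.28 × 0.2 = $1129.46
Local income tax: $5647.28 × 0.03 = $169.42
State tax withheld: $5647.28 × 0.03 = $169.42
Paid family leave insurance: $6240.09 × 0.01 = $62.40
Total deductions = $592.81 + $1129.46 + $169.42 + $169.42 + $62.40 = $2123.51
Net pay = $6240.09 − $2123.51 = $4116.58

$4116.58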